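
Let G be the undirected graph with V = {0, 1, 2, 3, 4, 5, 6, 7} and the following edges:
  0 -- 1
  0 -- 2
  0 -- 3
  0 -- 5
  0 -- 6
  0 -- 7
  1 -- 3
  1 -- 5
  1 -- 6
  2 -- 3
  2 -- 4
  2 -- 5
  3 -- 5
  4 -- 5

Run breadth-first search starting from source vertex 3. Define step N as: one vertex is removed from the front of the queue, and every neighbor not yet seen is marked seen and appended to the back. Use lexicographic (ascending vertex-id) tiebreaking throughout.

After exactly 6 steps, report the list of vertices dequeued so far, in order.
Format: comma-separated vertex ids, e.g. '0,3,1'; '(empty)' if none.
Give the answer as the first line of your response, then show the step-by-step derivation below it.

3,0,1,2,5,6

step 1: dequeue 3; queue=[0,1,2,5]; order=3
step 2: dequeue 0; queue=[1,2,5,6,7]; order=3,0
step 3: dequeue 1; queue=[2,5,6,7]; order=3,0,1
step 4: dequeue 2; queue=[5,6,7,4]; order=3,0,1,2
step 5: dequeue 5; queue=[6,7,4]; order=3,0,1,2,5
step 6: dequeue 6; queue=[7,4]; order=3,0,1,2,5,6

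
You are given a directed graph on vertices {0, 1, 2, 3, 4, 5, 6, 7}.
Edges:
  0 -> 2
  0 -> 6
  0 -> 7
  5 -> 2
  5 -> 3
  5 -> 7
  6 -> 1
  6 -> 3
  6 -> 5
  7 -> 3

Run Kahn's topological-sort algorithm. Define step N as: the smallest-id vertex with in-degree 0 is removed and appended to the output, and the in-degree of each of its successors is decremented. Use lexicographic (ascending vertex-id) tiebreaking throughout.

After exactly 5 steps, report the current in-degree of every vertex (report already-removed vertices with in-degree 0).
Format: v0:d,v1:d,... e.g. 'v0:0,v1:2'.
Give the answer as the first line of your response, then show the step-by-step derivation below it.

v0:0,v1:0,v2:0,v3:1,v4:0,v5:0,v6:0,v7:0

step 1: output 0; order=[0]; indeg=(0,1,1,3,0,1,0,1)
step 2: output 4; order=[0,4]; indeg=(0,1,1,3,0,1,0,1)
step 3: output 6; order=[0,4,6]; indeg=(0,0,1,2,0,0,0,1)
step 4: output 1; order=[0,4,6,1]; indeg=(0,0,1,2,0,0,0,1)
step 5: output 5; order=[0,4,6,1,5]; indeg=(0,0,0,1,0,0,0,0)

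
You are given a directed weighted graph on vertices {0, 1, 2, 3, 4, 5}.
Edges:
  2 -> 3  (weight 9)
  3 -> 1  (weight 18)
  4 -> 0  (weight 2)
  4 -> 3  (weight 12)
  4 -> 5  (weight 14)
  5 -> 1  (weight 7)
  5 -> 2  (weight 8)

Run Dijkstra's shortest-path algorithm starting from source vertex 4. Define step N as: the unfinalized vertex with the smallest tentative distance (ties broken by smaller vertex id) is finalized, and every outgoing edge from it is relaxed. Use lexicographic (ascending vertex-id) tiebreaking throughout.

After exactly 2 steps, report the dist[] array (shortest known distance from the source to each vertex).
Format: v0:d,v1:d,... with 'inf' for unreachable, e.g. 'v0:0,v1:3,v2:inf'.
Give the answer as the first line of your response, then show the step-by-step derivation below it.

v0:2,v1:inf,v2:inf,v3:12,v4:0,v5:14

step 1: dist = v0:2,v1:inf,v2:inf,v3:12,v4:0,v5:14
step 2: dist = v0:2,v1:inf,v2:inf,v3:12,v4:0,v5:14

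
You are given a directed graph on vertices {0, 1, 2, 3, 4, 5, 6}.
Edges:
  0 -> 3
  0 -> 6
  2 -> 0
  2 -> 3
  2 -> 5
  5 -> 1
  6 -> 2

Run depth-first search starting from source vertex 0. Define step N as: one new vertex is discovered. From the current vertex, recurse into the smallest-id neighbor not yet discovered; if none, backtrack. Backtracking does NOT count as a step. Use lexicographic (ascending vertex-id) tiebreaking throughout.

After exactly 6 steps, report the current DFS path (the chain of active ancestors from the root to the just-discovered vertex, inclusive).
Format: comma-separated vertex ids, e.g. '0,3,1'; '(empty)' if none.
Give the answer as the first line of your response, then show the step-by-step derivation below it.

0,6,2,5,1

step 1: discover 0; path=0; order=0
step 2: discover 3; path=0>3; order=0,3
step 3: discover 6; path=0>6; order=0,3,6
step 4: discover 2; path=0>6>2; order=0,3,6,2
step 5: discover 5; path=0>6>2>5; order=0,3,6,2,5
step 6: discover 1; path=0>6>2>5>1; order=0,3,6,2,5,1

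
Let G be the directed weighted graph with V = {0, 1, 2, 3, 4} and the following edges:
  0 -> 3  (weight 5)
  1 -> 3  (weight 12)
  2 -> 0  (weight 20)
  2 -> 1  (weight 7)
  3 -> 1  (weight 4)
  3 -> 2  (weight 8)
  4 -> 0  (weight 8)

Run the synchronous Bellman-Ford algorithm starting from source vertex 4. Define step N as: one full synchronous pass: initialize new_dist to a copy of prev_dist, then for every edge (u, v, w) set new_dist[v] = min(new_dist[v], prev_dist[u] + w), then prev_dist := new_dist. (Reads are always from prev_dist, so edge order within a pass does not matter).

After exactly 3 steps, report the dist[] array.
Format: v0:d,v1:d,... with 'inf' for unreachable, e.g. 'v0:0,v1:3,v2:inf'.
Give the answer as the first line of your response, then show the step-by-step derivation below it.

v0:8,v1:17,v2:21,v3:13,v4:0

step 1: dist = v0:8,v1:inf,v2:inf,v3:inf,v4:0
step 2: dist = v0:8,v1:inf,v2:inf,v3:13,v4:0
step 3: dist = v0:8,v1:17,v2:21,v3:13,v4:0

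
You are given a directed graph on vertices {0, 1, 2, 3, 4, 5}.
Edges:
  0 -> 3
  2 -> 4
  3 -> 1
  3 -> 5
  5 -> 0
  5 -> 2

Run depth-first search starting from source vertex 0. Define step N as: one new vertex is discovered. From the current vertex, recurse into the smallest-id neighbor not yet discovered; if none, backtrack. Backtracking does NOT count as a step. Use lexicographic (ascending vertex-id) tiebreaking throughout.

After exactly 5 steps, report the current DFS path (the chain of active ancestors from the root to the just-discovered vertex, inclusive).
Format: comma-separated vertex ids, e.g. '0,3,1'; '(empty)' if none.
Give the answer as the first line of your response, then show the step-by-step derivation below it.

0,3,5,2

step 1: discover 0; path=0; order=0
step 2: discover 3; path=0>3; order=0,3
step 3: discover 1; path=0>3>1; order=0,3,1
step 4: discover 5; path=0>3>5; order=0,3,1,5
step 5: discover 2; path=0>3>5>2; order=0,3,1,5,2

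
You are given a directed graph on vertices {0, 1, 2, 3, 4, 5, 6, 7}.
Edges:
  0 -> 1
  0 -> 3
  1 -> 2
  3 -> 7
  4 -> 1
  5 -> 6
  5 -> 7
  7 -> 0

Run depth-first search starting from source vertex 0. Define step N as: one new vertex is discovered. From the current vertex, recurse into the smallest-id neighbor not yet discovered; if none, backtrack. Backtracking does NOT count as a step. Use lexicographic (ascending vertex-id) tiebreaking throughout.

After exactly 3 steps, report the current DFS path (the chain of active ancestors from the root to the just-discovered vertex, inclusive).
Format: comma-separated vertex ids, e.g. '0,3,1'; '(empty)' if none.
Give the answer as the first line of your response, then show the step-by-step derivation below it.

0,1,2

step 1: discover 0; path=0; order=0
step 2: discover 1; path=0>1; order=0,1
step 3: discover 2; path=0>1>2; order=0,1,2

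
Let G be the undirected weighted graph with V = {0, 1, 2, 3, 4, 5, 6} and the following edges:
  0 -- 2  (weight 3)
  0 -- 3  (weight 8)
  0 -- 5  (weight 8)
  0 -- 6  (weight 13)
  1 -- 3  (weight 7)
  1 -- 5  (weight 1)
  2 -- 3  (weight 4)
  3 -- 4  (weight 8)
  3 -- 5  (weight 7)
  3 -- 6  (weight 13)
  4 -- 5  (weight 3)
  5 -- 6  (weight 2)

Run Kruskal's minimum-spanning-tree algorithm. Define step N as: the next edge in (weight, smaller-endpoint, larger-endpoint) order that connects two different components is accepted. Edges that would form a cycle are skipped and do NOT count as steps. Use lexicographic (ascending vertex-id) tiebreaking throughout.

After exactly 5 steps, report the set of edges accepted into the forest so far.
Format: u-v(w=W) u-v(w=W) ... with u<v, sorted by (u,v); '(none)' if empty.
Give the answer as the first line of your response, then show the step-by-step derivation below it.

0-2(w=3) 1-5(w=1) 2-3(w=4) 4-5(w=3) 5-6(w=2)

step 1: add edge 1-5 (w=1); MST = {1-5(w=1)}
step 2: add edge 5-6 (w=2); MST = {1-5(w=1) 5-6(w=2)}
step 3: add edge 0-2 (w=3); MST = {0-2(w=3) 1-5(w=1) 5-6(w=2)}
step 4: add edge 4-5 (w=3); MST = {0-2(w=3) 1-5(w=1) 4-5(w=3) 5-6(w=2)}
step 5: add edge 2-3 (w=4); MST = {0-2(w=3) 1-5(w=1) 2-3(w=4) 4-5(w=3) 5-6(w=2)}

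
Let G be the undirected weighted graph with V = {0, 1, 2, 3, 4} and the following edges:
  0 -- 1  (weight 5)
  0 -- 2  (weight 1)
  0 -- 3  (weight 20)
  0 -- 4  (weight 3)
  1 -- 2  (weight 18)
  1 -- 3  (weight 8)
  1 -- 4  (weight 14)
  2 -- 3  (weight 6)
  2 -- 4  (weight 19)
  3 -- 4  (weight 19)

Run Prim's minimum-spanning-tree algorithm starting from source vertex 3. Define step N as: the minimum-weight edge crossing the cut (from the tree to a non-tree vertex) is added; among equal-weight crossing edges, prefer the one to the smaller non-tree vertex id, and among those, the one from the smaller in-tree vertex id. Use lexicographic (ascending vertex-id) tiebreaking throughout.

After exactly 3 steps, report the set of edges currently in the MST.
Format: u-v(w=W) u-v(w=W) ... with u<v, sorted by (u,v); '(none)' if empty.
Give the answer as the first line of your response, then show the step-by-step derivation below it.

0-2(w=1) 0-4(w=3) 2-3(w=6)

step 1: add edge 2-3 (w=6); MST = {2-3(w=6)}
step 2: add edge 0-2 (w=1); MST = {0-2(w=1) 2-3(w=6)}
step 3: add edge 0-4 (w=3); MST = {0-2(w=1) 0-4(w=3) 2-3(w=6)}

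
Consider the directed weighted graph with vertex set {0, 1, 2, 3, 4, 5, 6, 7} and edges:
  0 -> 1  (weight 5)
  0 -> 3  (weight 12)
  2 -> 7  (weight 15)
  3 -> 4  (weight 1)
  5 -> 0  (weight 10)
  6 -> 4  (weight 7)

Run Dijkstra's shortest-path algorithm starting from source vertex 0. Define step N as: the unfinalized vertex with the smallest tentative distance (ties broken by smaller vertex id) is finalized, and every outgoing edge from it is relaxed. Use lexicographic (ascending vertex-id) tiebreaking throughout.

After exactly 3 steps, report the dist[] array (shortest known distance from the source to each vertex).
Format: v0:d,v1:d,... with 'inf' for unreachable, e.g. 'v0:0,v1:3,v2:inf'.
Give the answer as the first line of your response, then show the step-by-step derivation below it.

v0:0,v1:5,v2:inf,v3:12,v4:13,v5:inf,v6:inf,v7:inf

step 1: dist = v0:0,v1:5,v2:inf,v3:12,v4:inf,v5:inf,v6:inf,v7:inf
step 2: dist = v0:0,v1:5,v2:inf,v3:12,v4:inf,v5:inf,v6:inf,v7:inf
step 3: dist = v0:0,v1:5,v2:inf,v3:12,v4:13,v5:inf,v6:inf,v7:inf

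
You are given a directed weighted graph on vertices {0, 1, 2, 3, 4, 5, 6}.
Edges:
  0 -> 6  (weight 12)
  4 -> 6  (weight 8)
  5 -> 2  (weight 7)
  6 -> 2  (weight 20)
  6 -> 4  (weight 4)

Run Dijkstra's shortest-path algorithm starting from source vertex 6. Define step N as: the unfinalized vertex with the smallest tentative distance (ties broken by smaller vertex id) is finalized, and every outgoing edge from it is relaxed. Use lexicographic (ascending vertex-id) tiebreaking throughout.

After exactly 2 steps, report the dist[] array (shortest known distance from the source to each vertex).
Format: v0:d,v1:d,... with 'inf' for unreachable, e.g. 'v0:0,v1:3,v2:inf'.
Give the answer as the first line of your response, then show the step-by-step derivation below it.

v0:inf,v1:inf,v2:20,v3:inf,v4:4,v5:inf,v6:0

step 1: dist = v0:inf,v1:inf,v2:20,v3:inf,v4:4,v5:inf,v6:0
step 2: dist = v0:inf,v1:inf,v2:20,v3:inf,v4:4,v5:inf,v6:0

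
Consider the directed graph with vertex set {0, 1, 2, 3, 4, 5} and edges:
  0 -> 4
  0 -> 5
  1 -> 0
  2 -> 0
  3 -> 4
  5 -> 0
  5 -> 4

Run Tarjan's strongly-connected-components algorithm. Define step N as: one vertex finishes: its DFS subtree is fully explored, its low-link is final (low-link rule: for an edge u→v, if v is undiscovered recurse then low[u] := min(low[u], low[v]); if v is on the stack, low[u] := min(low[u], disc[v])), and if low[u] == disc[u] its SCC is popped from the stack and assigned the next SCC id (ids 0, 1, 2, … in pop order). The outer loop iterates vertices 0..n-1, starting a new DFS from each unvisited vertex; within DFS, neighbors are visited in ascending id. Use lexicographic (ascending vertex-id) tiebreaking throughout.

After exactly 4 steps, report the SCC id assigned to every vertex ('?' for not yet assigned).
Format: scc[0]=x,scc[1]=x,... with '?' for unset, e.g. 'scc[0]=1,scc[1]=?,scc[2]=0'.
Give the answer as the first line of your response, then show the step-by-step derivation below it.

scc[0]=1,scc[1]=2,scc[2]=?,scc[3]=?,scc[4]=0,scc[5]=1

step 1: low=(low[0]=0,low[1]=?,low[2]=?,low[3]=?,low[4]=1,low[5]=?); scc=(scc[0]=?,scc[1]=?,scc[2]=?,scc[3]=?,scc[4]=0,scc[5]=?)
step 2: low=(low[0]=0,low[1]=?,low[2]=?,low[3]=?,low[4]=1,low[5]=0); scc=(scc[0]=?,scc[1]=?,scc[2]=?,scc[3]=?,scc[4]=0,scc[5]=?)
step 3: low=(low[0]=0,low[1]=?,low[2]=?,low[3]=?,low[4]=1,low[5]=0); scc=(scc[0]=1,scc[1]=?,scc[2]=?,scc[3]=?,scc[4]=0,scc[5]=1)
step 4: low=(low[0]=0,low[1]=3,low[2]=?,low[3]=?,low[4]=1,low[5]=0); scc=(scc[0]=1,scc[1]=2,scc[2]=?,scc[3]=?,scc[4]=0,scc[5]=1)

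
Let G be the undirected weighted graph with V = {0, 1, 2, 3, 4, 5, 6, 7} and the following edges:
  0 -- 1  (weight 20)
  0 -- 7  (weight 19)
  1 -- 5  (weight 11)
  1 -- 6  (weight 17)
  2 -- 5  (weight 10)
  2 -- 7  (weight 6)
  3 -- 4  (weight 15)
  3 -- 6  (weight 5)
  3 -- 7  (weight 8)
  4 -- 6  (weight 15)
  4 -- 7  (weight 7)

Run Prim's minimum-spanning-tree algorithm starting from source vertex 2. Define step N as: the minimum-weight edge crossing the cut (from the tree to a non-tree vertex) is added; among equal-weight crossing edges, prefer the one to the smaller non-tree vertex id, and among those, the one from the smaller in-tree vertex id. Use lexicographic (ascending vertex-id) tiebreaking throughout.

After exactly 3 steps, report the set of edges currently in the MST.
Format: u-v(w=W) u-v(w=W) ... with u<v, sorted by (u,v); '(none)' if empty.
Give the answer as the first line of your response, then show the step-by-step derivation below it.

2-7(w=6) 3-7(w=8) 4-7(w=7)

step 1: add edge 2-7 (w=6); MST = {2-7(w=6)}
step 2: add edge 4-7 (w=7); MST = {2-7(w=6) 4-7(w=7)}
step 3: add edge 3-7 (w=8); MST = {2-7(w=6) 3-7(w=8) 4-7(w=7)}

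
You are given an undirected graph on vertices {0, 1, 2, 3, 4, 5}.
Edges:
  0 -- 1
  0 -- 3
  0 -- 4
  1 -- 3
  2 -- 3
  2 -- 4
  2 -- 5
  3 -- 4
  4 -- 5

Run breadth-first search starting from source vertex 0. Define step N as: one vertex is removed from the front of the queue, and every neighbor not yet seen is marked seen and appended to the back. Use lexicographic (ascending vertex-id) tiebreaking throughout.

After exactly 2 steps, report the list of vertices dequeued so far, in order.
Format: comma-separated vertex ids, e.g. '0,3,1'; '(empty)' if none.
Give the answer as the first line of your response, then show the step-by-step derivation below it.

0,1

step 1: dequeue 0; queue=[1,3,4]; order=0
step 2: dequeue 1; queue=[3,4]; order=0,1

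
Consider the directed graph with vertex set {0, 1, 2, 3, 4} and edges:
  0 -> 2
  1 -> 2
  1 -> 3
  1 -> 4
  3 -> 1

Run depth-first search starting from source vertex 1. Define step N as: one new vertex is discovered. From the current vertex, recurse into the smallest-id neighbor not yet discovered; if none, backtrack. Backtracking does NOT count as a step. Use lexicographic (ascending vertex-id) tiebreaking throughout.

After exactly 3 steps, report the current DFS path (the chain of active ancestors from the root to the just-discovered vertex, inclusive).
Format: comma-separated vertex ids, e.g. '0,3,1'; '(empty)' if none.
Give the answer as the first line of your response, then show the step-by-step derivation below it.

1,3

step 1: discover 1; path=1; order=1
step 2: discover 2; path=1>2; order=1,2
step 3: discover 3; path=1>3; order=1,2,3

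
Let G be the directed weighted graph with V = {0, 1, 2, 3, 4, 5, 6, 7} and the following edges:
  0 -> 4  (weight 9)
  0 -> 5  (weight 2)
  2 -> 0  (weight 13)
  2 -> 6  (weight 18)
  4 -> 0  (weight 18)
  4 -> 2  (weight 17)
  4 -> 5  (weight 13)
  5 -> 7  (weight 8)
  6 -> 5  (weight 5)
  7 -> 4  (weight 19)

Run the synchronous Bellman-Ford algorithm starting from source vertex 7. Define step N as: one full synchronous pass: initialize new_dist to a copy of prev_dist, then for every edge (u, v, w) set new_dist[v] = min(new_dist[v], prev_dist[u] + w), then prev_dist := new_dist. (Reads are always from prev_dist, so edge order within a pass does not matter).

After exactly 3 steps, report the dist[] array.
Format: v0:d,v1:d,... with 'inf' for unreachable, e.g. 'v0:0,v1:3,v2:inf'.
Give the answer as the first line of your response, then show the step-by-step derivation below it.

v0:37,v1:inf,v2:36,v3:inf,v4:19,v5:32,v6:54,v7:0

step 1: dist = v0:inf,v1:inf,v2:inf,v3:inf,v4:19,v5:inf,v6:inf,v7:0
step 2: dist = v0:37,v1:inf,v2:36,v3:inf,v4:19,v5:32,v6:inf,v7:0
step 3: dist = v0:37,v1:inf,v2:36,v3:inf,v4:19,v5:32,v6:54,v7:0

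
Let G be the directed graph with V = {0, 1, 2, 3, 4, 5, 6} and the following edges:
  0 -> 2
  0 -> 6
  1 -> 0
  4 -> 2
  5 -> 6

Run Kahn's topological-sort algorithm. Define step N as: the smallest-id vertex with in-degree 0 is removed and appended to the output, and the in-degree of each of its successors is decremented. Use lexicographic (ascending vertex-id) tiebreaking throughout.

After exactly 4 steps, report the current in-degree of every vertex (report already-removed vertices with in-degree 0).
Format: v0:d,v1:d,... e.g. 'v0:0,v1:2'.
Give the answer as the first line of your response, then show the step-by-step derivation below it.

v0:0,v1:0,v2:0,v3:0,v4:0,v5:0,v6:1

step 1: output 1; order=[1]; indeg=(0,0,2,0,0,0,2)
step 2: output 0; order=[1,0]; indeg=(0,0,1,0,0,0,1)
step 3: output 3; order=[1,0,3]; indeg=(0,0,1,0,0,0,1)
step 4: output 4; order=[1,0,3,4]; indeg=(0,0,0,0,0,0,1)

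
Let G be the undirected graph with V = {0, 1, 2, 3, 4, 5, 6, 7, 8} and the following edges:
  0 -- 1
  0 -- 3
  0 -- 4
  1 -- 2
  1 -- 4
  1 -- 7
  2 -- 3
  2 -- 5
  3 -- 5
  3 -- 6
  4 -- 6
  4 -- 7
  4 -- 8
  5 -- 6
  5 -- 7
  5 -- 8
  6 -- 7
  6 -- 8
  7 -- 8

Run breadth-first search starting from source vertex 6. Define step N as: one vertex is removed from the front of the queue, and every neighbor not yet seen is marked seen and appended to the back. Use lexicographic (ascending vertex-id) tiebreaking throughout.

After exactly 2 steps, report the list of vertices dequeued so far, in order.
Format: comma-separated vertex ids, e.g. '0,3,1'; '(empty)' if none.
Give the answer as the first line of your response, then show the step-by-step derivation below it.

6,3

step 1: dequeue 6; queue=[3,4,5,7,8]; order=6
step 2: dequeue 3; queue=[4,5,7,8,0,2]; order=6,3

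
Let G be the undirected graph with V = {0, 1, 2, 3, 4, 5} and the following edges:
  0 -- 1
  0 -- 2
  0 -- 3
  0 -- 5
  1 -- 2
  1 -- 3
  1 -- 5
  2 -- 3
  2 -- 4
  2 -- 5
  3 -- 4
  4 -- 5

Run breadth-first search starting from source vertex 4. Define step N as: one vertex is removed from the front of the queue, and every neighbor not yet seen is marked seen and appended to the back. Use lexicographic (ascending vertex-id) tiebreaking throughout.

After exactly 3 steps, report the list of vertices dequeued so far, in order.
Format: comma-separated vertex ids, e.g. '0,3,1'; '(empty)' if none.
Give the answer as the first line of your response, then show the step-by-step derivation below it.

4,2,3

step 1: dequeue 4; queue=[2,3,5]; order=4
step 2: dequeue 2; queue=[3,5,0,1]; order=4,2
step 3: dequeue 3; queue=[5,0,1]; order=4,2,3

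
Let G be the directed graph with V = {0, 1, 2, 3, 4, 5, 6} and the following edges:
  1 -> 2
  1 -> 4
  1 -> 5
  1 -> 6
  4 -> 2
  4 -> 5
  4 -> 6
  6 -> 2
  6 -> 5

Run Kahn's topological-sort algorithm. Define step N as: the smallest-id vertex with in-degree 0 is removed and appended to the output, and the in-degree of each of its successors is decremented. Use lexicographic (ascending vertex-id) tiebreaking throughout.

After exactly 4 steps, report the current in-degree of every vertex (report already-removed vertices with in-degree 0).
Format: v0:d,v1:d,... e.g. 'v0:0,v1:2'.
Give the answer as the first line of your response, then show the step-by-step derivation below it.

v0:0,v1:0,v2:1,v3:0,v4:0,v5:1,v6:0

step 1: output 0; order=[0]; indeg=(0,0,3,0,1,3,2)
step 2: output 1; order=[0,1]; indeg=(0,0,2,0,0,2,1)
step 3: output 3; order=[0,1,3]; indeg=(0,0,2,0,0,2,1)
step 4: output 4; order=[0,1,3,4]; indeg=(0,0,1,0,0,1,0)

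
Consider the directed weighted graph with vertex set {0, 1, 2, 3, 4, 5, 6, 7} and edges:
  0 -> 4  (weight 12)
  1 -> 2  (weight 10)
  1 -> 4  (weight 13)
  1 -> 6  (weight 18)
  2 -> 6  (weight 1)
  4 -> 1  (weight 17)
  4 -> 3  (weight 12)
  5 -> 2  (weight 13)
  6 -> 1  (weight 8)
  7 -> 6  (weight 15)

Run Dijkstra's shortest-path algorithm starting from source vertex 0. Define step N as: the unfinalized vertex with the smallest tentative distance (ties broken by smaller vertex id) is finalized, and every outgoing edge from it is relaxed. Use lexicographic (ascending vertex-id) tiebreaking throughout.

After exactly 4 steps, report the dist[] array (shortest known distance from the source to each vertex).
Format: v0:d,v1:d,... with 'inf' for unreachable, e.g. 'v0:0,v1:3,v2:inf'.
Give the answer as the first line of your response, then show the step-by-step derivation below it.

v0:0,v1:29,v2:39,v3:24,v4:12,v5:inf,v6:47,v7:inf

step 1: dist = v0:0,v1:inf,v2:inf,v3:inf,v4:12,v5:inf,v6:inf,v7:inf
step 2: dist = v0:0,v1:29,v2:inf,v3:24,v4:12,v5:inf,v6:inf,v7:inf
step 3: dist = v0:0,v1:29,v2:inf,v3:24,v4:12,v5:inf,v6:inf,v7:inf
step 4: dist = v0:0,v1:29,v2:39,v3:24,v4:12,v5:inf,v6:47,v7:inf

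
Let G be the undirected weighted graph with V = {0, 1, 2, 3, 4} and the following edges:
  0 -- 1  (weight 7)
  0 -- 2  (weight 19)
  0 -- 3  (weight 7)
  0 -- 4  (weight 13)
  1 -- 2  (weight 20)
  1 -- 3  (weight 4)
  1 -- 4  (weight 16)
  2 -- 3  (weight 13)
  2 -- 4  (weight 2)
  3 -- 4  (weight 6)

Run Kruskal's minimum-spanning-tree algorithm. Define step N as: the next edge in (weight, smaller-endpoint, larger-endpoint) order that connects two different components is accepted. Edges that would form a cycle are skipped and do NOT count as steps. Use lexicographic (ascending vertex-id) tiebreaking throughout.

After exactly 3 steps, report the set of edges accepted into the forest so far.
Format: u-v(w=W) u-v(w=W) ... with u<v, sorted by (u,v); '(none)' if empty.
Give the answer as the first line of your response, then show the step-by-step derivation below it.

1-3(w=4) 2-4(w=2) 3-4(w=6)

step 1: add edge 2-4 (w=2); MST = {2-4(w=2)}
step 2: add edge 1-3 (w=4); MST = {1-3(w=4) 2-4(w=2)}
step 3: add edge 3-4 (w=6); MST = {1-3(w=4) 2-4(w=2) 3-4(w=6)}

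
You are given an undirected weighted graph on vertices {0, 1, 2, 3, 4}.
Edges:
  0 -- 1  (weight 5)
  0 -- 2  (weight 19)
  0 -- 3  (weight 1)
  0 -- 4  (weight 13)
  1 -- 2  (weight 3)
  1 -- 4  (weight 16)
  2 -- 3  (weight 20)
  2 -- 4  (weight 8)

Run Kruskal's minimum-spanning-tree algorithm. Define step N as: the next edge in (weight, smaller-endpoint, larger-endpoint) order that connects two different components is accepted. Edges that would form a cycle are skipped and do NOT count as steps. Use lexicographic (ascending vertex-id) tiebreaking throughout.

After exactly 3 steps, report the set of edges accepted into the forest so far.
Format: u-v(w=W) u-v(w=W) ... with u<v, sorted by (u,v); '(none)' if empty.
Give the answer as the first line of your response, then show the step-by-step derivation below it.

0-1(w=5) 0-3(w=1) 1-2(w=3)

step 1: add edge 0-3 (w=1); MST = {0-3(w=1)}
step 2: add edge 1-2 (w=3); MST = {0-3(w=1) 1-2(w=3)}
step 3: add edge 0-1 (w=5); MST = {0-1(w=5) 0-3(w=1) 1-2(w=3)}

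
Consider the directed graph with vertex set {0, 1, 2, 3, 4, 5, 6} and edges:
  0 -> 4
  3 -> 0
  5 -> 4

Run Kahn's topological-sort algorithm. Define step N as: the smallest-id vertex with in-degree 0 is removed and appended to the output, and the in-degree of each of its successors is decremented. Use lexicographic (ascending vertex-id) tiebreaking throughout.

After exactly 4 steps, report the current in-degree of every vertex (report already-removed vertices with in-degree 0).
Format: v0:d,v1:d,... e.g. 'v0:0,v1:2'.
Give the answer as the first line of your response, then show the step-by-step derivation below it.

v0:0,v1:0,v2:0,v3:0,v4:1,v5:0,v6:0

step 1: output 1; order=[1]; indeg=(1,0,0,0,2,0,0)
step 2: output 2; order=[1,2]; indeg=(1,0,0,0,2,0,0)
step 3: output 3; order=[1,2,3]; indeg=(0,0,0,0,2,0,0)
step 4: output 0; order=[1,2,3,0]; indeg=(0,0,0,0,1,0,0)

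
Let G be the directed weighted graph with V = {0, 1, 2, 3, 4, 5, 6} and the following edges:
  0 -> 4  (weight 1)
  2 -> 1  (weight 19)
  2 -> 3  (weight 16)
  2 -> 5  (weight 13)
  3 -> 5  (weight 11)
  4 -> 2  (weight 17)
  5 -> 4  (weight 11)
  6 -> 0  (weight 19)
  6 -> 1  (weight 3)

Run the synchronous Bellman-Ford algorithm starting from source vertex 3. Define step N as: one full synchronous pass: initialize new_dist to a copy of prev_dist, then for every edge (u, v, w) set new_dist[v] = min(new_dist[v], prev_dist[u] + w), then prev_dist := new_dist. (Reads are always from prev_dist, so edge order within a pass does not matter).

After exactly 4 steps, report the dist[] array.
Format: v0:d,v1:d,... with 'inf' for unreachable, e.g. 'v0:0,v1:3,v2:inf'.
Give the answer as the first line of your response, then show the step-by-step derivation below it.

v0:inf,v1:58,v2:39,v3:0,v4:22,v5:11,v6:inf

step 1: dist = v0:inf,v1:inf,v2:inf,v3:0,v4:inf,v5:11,v6:inf
step 2: dist = v0:inf,v1:inf,v2:inf,v3:0,v4:22,v5:11,v6:inf
step 3: dist = v0:inf,v1:inf,v2:39,v3:0,v4:22,v5:11,v6:inf
step 4: dist = v0:inf,v1:58,v2:39,v3:0,v4:22,v5:11,v6:inf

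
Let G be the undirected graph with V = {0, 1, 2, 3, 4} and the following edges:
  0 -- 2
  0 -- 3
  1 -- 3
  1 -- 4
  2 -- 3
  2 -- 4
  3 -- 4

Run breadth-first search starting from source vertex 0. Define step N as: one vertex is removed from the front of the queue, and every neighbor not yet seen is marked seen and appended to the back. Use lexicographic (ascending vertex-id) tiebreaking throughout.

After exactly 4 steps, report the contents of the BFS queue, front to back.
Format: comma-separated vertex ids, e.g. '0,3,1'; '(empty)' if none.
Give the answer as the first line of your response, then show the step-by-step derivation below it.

1

step 1: dequeue 0; queue=[2,3]; order=0
step 2: dequeue 2; queue=[3,4]; order=0,2
step 3: dequeue 3; queue=[4,1]; order=0,2,3
step 4: dequeue 4; queue=[1]; order=0,2,3,4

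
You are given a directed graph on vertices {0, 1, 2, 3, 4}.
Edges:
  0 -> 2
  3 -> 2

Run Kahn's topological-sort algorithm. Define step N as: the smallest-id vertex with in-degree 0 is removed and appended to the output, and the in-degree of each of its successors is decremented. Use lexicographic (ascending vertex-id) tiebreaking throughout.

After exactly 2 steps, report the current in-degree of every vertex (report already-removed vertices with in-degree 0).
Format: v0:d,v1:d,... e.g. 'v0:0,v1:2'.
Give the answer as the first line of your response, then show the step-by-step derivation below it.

v0:0,v1:0,v2:1,v3:0,v4:0

step 1: output 0; order=[0]; indeg=(0,0,1,0,0)
step 2: output 1; order=[0,1]; indeg=(0,0,1,0,0)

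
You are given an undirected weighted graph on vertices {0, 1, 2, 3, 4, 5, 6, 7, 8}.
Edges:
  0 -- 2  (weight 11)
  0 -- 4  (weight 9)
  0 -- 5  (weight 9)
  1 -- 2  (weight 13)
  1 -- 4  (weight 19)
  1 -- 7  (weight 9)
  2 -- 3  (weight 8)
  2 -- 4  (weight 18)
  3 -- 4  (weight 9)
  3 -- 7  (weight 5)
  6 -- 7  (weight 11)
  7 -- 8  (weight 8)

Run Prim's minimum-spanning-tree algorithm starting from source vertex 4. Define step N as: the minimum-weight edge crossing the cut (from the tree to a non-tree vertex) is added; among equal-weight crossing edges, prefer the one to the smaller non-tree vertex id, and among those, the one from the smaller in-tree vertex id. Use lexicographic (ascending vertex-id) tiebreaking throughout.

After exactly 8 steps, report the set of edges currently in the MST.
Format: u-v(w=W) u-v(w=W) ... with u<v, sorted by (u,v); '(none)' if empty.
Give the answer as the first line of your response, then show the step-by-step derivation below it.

0-4(w=9) 0-5(w=9) 1-7(w=9) 2-3(w=8) 3-4(w=9) 3-7(w=5) 6-7(w=11) 7-8(w=8)

step 1: add edge 0-4 (w=9); MST = {0-4(w=9)}
step 2: add edge 3-4 (w=9); MST = {0-4(w=9) 3-4(w=9)}
step 3: add edge 3-7 (w=5); MST = {0-4(w=9) 3-4(w=9) 3-7(w=5)}
step 4: add edge 2-3 (w=8); MST = {0-4(w=9) 2-3(w=8) 3-4(w=9) 3-7(w=5)}
step 5: add edge 7-8 (w=8); MST = {0-4(w=9) 2-3(w=8) 3-4(w=9) 3-7(w=5) 7-8(w=8)}
step 6: add edge 1-7 (w=9); MST = {0-4(w=9) 1-7(w=9) 2-3(w=8) 3-4(w=9) 3-7(w=5) 7-8(w=8)}
step 7: add edge 0-5 (w=9); MST = {0-4(w=9) 0-5(w=9) 1-7(w=9) 2-3(w=8) 3-4(w=9) 3-7(w=5) 7-8(w=8)}
step 8: add edge 6-7 (w=11); MST = {0-4(w=9) 0-5(w=9) 1-7(w=9) 2-3(w=8) 3-4(w=9) 3-7(w=5) 6-7(w=11) 7-8(w=8)}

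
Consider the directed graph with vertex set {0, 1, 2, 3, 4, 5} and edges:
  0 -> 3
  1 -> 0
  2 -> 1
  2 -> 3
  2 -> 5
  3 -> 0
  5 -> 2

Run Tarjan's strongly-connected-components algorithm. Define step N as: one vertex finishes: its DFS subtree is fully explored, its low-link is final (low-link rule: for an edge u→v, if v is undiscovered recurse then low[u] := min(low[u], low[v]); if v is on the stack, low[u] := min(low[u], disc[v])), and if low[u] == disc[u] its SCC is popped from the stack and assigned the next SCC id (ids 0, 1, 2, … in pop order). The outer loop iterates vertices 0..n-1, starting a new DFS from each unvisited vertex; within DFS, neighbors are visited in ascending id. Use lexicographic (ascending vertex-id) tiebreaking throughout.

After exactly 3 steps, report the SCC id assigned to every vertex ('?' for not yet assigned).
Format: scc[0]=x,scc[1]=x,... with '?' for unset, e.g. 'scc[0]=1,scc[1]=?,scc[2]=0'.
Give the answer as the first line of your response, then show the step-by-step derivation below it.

scc[0]=0,scc[1]=1,scc[2]=?,scc[3]=0,scc[4]=?,scc[5]=?

step 1: low=(low[0]=0,low[1]=?,low[2]=?,low[3]=0,low[4]=?,low[5]=?); scc=(scc[0]=?,scc[1]=?,scc[2]=?,scc[3]=?,scc[4]=?,scc[5]=?)
step 2: low=(low[0]=0,low[1]=?,low[2]=?,low[3]=0,low[4]=?,low[5]=?); scc=(scc[0]=0,scc[1]=?,scc[2]=?,scc[3]=0,scc[4]=?,scc[5]=?)
step 3: low=(low[0]=0,low[1]=2,low[2]=?,low[3]=0,low[4]=?,low[5]=?); scc=(scc[0]=0,scc[1]=1,scc[2]=?,scc[3]=0,scc[4]=?,scc[5]=?)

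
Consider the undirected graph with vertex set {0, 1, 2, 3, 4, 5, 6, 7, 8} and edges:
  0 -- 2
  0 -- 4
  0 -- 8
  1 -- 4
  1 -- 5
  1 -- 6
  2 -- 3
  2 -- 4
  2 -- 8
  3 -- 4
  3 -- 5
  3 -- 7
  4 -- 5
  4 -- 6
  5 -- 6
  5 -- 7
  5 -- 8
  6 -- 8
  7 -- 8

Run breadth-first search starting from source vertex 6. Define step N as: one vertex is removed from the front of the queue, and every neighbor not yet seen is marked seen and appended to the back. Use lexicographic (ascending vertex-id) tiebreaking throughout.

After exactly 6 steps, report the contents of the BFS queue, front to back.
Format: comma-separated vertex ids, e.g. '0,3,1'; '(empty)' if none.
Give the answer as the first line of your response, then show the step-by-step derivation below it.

2,3,7

step 1: dequeue 6; queue=[1,4,5,8]; order=6
step 2: dequeue 1; queue=[4,5,8]; order=6,1
step 3: dequeue 4; queue=[5,8,0,2,3]; order=6,1,4
step 4: dequeue 5; queue=[8,0,2,3,7]; order=6,1,4,5
step 5: dequeue 8; queue=[0,2,3,7]; order=6,1,4,5,8
step 6: dequeue 0; queue=[2,3,7]; order=6,1,4,5,8,0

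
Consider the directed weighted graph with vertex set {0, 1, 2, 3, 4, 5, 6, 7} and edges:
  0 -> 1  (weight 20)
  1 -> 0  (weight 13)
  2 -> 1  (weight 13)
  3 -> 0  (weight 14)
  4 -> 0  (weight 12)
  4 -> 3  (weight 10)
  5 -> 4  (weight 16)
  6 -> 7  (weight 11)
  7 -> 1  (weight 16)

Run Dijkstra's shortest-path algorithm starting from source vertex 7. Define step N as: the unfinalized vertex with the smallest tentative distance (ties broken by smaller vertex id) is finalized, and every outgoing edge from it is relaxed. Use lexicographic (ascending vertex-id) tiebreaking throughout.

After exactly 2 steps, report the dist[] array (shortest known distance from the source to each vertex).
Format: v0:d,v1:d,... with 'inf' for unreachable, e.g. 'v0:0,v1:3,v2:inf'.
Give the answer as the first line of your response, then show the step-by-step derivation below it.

v0:29,v1:16,v2:inf,v3:inf,v4:inf,v5:inf,v6:inf,v7:0

step 1: dist = v0:inf,v1:16,v2:inf,v3:inf,v4:inf,v5:inf,v6:inf,v7:0
step 2: dist = v0:29,v1:16,v2:inf,v3:inf,v4:inf,v5:inf,v6:inf,v7:0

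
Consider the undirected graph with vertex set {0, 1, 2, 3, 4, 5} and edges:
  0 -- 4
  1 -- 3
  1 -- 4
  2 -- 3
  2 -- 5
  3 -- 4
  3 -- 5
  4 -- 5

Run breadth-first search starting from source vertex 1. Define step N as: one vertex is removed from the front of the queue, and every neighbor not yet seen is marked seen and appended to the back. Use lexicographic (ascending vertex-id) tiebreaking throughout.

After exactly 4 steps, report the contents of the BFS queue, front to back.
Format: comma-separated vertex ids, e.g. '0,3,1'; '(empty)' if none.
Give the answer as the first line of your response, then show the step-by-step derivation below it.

5,0

step 1: dequeue 1; queue=[3,4]; order=1
step 2: dequeue 3; queue=[4,2,5]; order=1,3
step 3: dequeue 4; queue=[2,5,0]; order=1,3,4
step 4: dequeue 2; queue=[5,0]; order=1,3,4,2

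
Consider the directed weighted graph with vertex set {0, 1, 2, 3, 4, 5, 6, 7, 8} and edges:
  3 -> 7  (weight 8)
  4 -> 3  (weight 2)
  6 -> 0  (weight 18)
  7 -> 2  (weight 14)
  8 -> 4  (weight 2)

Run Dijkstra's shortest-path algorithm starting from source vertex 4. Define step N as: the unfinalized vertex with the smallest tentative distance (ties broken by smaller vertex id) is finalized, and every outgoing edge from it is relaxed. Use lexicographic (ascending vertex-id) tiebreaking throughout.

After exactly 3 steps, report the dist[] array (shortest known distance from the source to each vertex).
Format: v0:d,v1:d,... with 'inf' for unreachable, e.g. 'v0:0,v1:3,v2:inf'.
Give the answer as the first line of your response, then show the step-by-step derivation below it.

v0:inf,v1:inf,v2:24,v3:2,v4:0,v5:inf,v6:inf,v7:10,v8:inf

step 1: dist = v0:inf,v1:inf,v2:inf,v3:2,v4:0,v5:inf,v6:inf,v7:inf,v8:inf
step 2: dist = v0:inf,v1:inf,v2:inf,v3:2,v4:0,v5:inf,v6:inf,v7:10,v8:inf
step 3: dist = v0:inf,v1:inf,v2:24,v3:2,v4:0,v5:inf,v6:inf,v7:10,v8:inf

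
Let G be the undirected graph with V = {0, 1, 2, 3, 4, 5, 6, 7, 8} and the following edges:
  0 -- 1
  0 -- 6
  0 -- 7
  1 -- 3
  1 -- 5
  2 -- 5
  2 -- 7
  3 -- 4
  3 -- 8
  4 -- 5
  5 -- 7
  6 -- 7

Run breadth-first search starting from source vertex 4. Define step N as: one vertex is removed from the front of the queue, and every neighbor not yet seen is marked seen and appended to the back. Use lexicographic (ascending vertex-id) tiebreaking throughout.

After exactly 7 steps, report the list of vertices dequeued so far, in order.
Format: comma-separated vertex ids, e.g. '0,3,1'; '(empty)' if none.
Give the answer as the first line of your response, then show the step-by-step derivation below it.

4,3,5,1,8,2,7

step 1: dequeue 4; queue=[3,5]; order=4
step 2: dequeue 3; queue=[5,1,8]; order=4,3
step 3: dequeue 5; queue=[1,8,2,7]; order=4,3,5
step 4: dequeue 1; queue=[8,2,7,0]; order=4,3,5,1
step 5: dequeue 8; queue=[2,7,0]; order=4,3,5,1,8
step 6: dequeue 2; queue=[7,0]; order=4,3,5,1,8,2
step 7: dequeue 7; queue=[0,6]; order=4,3,5,1,8,2,7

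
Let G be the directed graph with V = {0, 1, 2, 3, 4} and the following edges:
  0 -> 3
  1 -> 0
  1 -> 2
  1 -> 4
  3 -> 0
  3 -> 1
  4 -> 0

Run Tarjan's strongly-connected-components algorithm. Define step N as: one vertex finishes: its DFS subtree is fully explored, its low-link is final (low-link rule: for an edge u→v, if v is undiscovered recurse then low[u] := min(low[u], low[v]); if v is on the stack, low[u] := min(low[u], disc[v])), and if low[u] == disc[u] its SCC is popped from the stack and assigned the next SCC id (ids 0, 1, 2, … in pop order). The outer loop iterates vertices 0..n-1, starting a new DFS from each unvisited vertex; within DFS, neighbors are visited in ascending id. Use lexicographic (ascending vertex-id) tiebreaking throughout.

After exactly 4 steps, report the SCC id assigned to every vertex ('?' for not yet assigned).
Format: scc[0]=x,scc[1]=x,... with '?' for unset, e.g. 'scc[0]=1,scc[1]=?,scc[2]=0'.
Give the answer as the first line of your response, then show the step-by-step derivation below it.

scc[0]=?,scc[1]=?,scc[2]=0,scc[3]=?,scc[4]=?

step 1: low=(low[0]=0,low[1]=0,low[2]=3,low[3]=0,low[4]=?); scc=(scc[0]=?,scc[1]=?,scc[2]=0,scc[3]=?,scc[4]=?)
step 2: low=(low[0]=0,low[1]=0,low[2]=3,low[3]=0,low[4]=0); scc=(scc[0]=?,scc[1]=?,scc[2]=0,scc[3]=?,scc[4]=?)
step 3: low=(low[0]=0,low[1]=0,low[2]=3,low[3]=0,low[4]=0); scc=(scc[0]=?,scc[1]=?,scc[2]=0,scc[3]=?,scc[4]=?)
step 4: low=(low[0]=0,low[1]=0,low[2]=3,low[3]=0,low[4]=0); scc=(scc[0]=?,scc[1]=?,scc[2]=0,scc[3]=?,scc[4]=?)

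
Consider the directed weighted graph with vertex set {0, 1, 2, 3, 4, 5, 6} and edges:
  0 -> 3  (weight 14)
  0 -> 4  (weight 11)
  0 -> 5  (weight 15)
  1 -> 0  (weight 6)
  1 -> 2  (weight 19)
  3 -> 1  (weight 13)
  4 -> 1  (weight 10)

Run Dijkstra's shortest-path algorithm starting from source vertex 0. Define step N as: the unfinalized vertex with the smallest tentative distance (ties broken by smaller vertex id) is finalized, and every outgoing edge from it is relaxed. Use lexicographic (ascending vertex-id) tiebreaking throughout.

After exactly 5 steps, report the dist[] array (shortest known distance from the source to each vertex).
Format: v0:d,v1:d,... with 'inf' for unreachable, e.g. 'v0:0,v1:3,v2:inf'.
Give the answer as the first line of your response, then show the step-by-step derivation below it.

v0:0,v1:21,v2:40,v3:14,v4:11,v5:15,v6:inf

step 1: dist = v0:0,v1:inf,v2:inf,v3:14,v4:11,v5:15,v6:inf
step 2: dist = v0:0,v1:21,v2:inf,v3:14,v4:11,v5:15,v6:inf
step 3: dist = v0:0,v1:21,v2:inf,v3:14,v4:11,v5:15,v6:inf
step 4: dist = v0:0,v1:21,v2:inf,v3:14,v4:11,v5:15,v6:inf
step 5: dist = v0:0,v1:21,v2:40,v3:14,v4:11,v5:15,v6:inf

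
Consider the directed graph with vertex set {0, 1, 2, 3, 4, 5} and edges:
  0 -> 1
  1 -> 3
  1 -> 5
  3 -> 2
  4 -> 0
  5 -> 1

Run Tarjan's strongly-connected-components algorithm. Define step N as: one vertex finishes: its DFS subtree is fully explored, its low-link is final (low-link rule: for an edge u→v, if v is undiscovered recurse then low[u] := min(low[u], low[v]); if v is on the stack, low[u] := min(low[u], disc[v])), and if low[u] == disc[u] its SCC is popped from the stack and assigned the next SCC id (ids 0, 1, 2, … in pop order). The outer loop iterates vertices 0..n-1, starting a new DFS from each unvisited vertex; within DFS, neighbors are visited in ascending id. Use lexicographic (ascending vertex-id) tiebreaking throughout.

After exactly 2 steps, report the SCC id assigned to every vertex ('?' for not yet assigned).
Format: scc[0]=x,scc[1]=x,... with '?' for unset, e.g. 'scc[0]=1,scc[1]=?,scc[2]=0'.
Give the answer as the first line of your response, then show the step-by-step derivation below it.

scc[0]=?,scc[1]=?,scc[2]=0,scc[3]=1,scc[4]=?,scc[5]=?

step 1: low=(low[0]=0,low[1]=1,low[2]=3,low[3]=2,low[4]=?,low[5]=?); scc=(scc[0]=?,scc[1]=?,scc[2]=0,scc[3]=?,scc[4]=?,scc[5]=?)
step 2: low=(low[0]=0,low[1]=1,low[2]=3,low[3]=2,low[4]=?,low[5]=?); scc=(scc[0]=?,scc[1]=?,scc[2]=0,scc[3]=1,scc[4]=?,scc[5]=?)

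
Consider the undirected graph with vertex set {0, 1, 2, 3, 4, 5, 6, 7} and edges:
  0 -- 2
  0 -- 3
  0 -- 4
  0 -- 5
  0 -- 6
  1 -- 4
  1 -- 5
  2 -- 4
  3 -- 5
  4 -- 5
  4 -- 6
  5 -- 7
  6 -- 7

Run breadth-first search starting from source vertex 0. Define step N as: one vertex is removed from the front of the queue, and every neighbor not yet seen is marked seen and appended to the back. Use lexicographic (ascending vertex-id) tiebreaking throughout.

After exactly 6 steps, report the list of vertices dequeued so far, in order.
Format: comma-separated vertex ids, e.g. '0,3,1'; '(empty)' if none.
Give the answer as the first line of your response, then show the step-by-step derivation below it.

0,2,3,4,5,6

step 1: dequeue 0; queue=[2,3,4,5,6]; order=0
step 2: dequeue 2; queue=[3,4,5,6]; order=0,2
step 3: dequeue 3; queue=[4,5,6]; order=0,2,3
step 4: dequeue 4; queue=[5,6,1]; order=0,2,3,4
step 5: dequeue 5; queue=[6,1,7]; order=0,2,3,4,5
step 6: dequeue 6; queue=[1,7]; order=0,2,3,4,5,6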